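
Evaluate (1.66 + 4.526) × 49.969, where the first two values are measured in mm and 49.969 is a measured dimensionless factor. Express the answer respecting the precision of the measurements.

1.66 mm + 4.526 mm = 6.186 mm; the sum is limited to 2 decimal places (3 s.f.).
Carrying full precision, 6.186 × 49.969 = 309.108234 mm; 49.969 has 5 s.f., so the result keeps min(3, 5) = 3 s.f.
Rounded to 3 significant figures: 309 mm.

309 mm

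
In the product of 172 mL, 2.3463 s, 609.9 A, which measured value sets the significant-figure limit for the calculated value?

172 mL

172 mL → 3 s.f.; 2.3463 s → 5 s.f.; 609.9 A → 4 s.f.
The fewest is 3 significant figures, from 172 mL.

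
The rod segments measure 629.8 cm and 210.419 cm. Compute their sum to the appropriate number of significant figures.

629.8 cm + 210.419 cm = 840.219 cm.
Addition/subtraction keeps the fewest decimal places: 629.8 → 1 decimal place, 210.419 → 3 decimal places; limit is 1.
Rounded to 1 decimal place: 8.402 × 10^2 cm.

8.402 × 10^2 cm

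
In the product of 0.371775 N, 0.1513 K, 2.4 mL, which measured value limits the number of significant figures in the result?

0.371775 N → 6 s.f.; 0.1513 K → 4 s.f.; 2.4 mL → 2 s.f.
The fewest is 2 significant figures, from 2.4 mL.

2.4 mL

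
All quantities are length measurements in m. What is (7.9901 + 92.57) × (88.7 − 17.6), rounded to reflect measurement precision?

7.15 × 10³ m²

7.9901 + 92.57 = 100.5601, limited to 2 d.p. → 5 s.f.; 88.7 − 17.6 = 71.1, limited to 1 d.p. → 3 s.f.
Carrying full precision, 100.5601 × 71.1 = 7149.82311; keep min(5, 3) = 3 s.f.
Rounded to 3 significant figures: 7.15 × 10³ m².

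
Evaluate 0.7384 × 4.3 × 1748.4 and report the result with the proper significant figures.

5.6 × 10^3

0.7384 × 4.3 × 1748.4 = 5551.379808
Multiplication/division keeps the fewest significant figures: 0.7384 → 4 s.f., 4.3 → 2 s.f., 1748.4 → 5 s.f.; limit is 2.
Rounded to 2 significant figures: 5.6 × 10^3.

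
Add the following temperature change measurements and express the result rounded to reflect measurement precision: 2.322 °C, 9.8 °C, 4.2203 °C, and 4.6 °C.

20.9 °C

2.322 °C + 9.8 °C + 4.2203 °C + 4.6 °C = 20.9423 °C.
Addition/subtraction keeps the fewest decimal places: 2.322 → 3 decimal places, 9.8 → 1 decimal place, 4.2203 → 4 decimal places, 4.6 → 1 decimal place; limit is 1.
Rounded to 1 decimal place: 20.9 °C.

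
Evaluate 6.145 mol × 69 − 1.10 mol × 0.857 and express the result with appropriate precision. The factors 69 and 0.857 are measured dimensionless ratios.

4.2 × 10² mol

6.145 × 69 = 424.005 → 4.2 × 10² mol (2 s.f., last digit at the 10^1 place).
1.10 × 0.857 = 0.9427 → 9.43 × 10⁻¹ mol (3 s.f., last digit at the 10^-3 place).
Difference: 423.0623 mol; keep the coarser place, 10^1.
Result: 4.2 × 10² mol.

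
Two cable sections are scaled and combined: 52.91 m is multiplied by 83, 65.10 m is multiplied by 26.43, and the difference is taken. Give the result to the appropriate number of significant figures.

52.91 × 83 = 4391.53 → 4.4 × 10³ m (2 s.f., last digit at the 10^2 place).
65.10 × 26.43 = 1720.593 → 1721 m (4 s.f., last digit at the 10^0 place).
Difference: 2670.937 m; keep the coarser place, 10^2.
Result: 2.7 × 10³ m.

2.7 × 10³ m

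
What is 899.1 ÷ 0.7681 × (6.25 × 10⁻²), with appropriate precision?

73.2

899.1 ÷ 0.7681 × (6.25 × 10⁻²) = 73.1594193464…
Multiplication/division keeps the fewest significant figures: 899.1 → 4 s.f., 0.7681 → 4 s.f., 6.25 × 10⁻² → 3 s.f.; limit is 3.
Rounded to 3 significant figures: 73.2.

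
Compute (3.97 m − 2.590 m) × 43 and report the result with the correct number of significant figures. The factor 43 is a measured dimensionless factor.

59 m

3.97 m − 2.590 m = 1.380 m; the difference is limited to 2 decimal places (3 s.f.).
Carrying full precision, 1.380 × 43 = 59.34 m; 43 has 2 s.f., so the result keeps min(3, 2) = 2 s.f.
Rounded to 2 significant figures: 59 m.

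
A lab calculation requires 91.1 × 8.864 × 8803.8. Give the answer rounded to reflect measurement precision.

91.1 × 8.864 × 8803.8 = 7109160.05952
Multiplication/division keeps the fewest significant figures: 91.1 → 3 s.f., 8.864 → 4 s.f., 8803.8 → 5 s.f.; limit is 3.
Rounded to 3 significant figures: 7.11 × 10⁶.

7.11 × 10⁶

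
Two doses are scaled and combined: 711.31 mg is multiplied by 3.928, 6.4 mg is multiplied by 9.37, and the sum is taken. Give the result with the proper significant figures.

711.31 × 3.928 = 2794.02568 → 2794 mg (4 s.f., last digit at the 10^0 place).
6.4 × 9.37 = 59.968 → 60. mg (2 s.f., last digit at the 10^0 place).
Sum: 2853.99368 mg; keep the coarser place, 10^0.
Result: 2854 mg.

2854 mg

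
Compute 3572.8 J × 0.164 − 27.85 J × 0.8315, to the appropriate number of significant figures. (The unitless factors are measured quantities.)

563 J

3572.8 × 0.164 = 585.9392 → 586 J (3 s.f., last digit at the 10^0 place).
27.85 × 0.8315 = 23.157275 → 23.16 J (4 s.f., last digit at the 10^-2 place).
Difference: 562.781925 J; keep the coarser place, 10^0.
Result: 563 J.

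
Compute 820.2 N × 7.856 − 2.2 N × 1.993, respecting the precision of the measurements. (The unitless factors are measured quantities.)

6439 N

820.2 × 7.856 = 6443.4912 → 6443 N (4 s.f., last digit at the 10^0 place).
2.2 × 1.993 = 4.3846 → 4.4 N (2 s.f., last digit at the 10^-1 place).
Difference: 6439.1066 N; keep the coarser place, 10^0.
Result: 6439 N.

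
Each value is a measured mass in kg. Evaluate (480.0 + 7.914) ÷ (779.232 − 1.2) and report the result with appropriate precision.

0.6271

480.0 + 7.914 = 487.914, limited to 1 d.p. → 4 s.f.; 779.232 − 1.2 = 778.032, limited to 1 d.p. → 4 s.f.
Carrying full precision, 487.914 ÷ 778.032 = 0.627113023629…; keep min(4, 4) = 4 s.f.
Rounded to 4 significant figures: 0.6271.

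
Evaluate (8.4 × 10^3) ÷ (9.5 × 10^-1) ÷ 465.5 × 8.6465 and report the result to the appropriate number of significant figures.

(8.4 × 10^3) ÷ (9.5 × 10^-1) ÷ 465.5 × 8.6465 = 164.239018599…
Multiplication/division keeps the fewest significant figures: 8.4 × 10^3 → 2 s.f., 9.5 × 10^-1 → 2 s.f., 465.5 → 4 s.f., 8.6465 → 5 s.f.; limit is 2.
Rounded to 2 significant figures: 1.6 × 10^2.

1.6 × 10^2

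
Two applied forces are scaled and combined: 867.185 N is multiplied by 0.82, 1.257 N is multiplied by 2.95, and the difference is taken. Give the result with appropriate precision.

7.1 × 10^2 N

867.185 × 0.82 = 711.0917 → 7.1 × 10^2 N (2 s.f., last digit at the 10^1 place).
1.257 × 2.95 = 3.70815 → 3.71 N (3 s.f., last digit at the 10^-2 place).
Difference: 707.38355 N; keep the coarser place, 10^1.
Result: 7.1 × 10^2 N.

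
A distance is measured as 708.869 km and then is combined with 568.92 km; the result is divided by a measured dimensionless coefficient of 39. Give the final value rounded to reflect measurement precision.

708.869 km + 568.92 km = 1277.789 km; the sum is limited to 2 decimal places (6 s.f.).
Carrying full precision, 1277.789 ÷ 39 = 32.7638205128… km; 39 has 2 s.f., so the result keeps min(6, 2) = 2 s.f.
Rounded to 2 significant figures: 33 km.

33 km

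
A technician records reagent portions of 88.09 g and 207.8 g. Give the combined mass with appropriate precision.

295.9 g

88.09 g + 207.8 g = 295.89 g.
Addition/subtraction keeps the fewest decimal places: 88.09 → 2 decimal places, 207.8 → 1 decimal place; limit is 1.
Rounded to 1 decimal place: 295.9 g.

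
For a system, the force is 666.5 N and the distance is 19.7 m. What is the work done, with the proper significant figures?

1.31 × 10⁴ J

work done = 666.5 N × 19.7 m = 13130.05 J.
666.5 has 4 significant figures; 19.7 has 3.
Division/multiplication keeps the fewest: 3 significant figures.
Rounded: 1.31 × 10⁴ J.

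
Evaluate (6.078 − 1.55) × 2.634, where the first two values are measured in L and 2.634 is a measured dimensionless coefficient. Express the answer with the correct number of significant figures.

6.078 L − 1.55 L = 4.528 L; the difference is limited to 2 decimal places (3 s.f.).
Carrying full precision, 4.528 × 2.634 = 11.926752 L; 2.634 has 4 s.f., so the result keeps min(3, 4) = 3 s.f.
Rounded to 3 significant figures: 11.9 L.

11.9 L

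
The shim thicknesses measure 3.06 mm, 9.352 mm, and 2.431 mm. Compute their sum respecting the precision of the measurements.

14.84 mm

3.06 mm + 9.352 mm + 2.431 mm = 14.843 mm.
Addition/subtraction keeps the fewest decimal places: 3.06 → 2 decimal places, 9.352 → 3 decimal places, 2.431 → 3 decimal places; limit is 2.
Rounded to 2 decimal places: 14.84 mm.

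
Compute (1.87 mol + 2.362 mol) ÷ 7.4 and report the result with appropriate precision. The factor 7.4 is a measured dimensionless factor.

1.87 mol + 2.362 mol = 4.232 mol; the sum is limited to 2 decimal places (3 s.f.).
Carrying full precision, 4.232 ÷ 7.4 = 0.571891891892… mol; 7.4 has 2 s.f., so the result keeps min(3, 2) = 2 s.f.
Rounded to 2 significant figures: 0.57 mol.

0.57 mol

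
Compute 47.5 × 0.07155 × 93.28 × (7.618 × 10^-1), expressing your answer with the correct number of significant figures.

242

47.5 × 0.07155 × 93.28 × (7.618 × 10^-1) = 241.508685132
Multiplication/division keeps the fewest significant figures: 47.5 → 3 s.f., 0.07155 → 4 s.f., 93.28 → 4 s.f., 7.618 × 10^-1 → 4 s.f.; limit is 3.
Rounded to 3 significant figures: 242.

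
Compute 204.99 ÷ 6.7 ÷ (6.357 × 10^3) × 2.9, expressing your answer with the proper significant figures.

0.014

204.99 ÷ 6.7 ÷ (6.357 × 10^3) × 2.9 = 0.0139573721764…
Multiplication/division keeps the fewest significant figures: 204.99 → 5 s.f., 6.7 → 2 s.f., 6.357 × 10^3 → 4 s.f., 2.9 → 2 s.f.; limit is 2.
Rounded to 2 significant figures: 0.014.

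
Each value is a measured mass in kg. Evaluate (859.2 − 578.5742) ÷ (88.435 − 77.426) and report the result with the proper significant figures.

25.49

859.2 − 578.5742 = 280.6258, limited to 1 d.p. → 4 s.f.; 88.435 − 77.426 = 11.009, limited to 3 d.p. → 5 s.f.
Carrying full precision, 280.6258 ÷ 11.009 = 25.4905804342…; keep min(4, 5) = 4 s.f.
Rounded to 4 significant figures: 25.49.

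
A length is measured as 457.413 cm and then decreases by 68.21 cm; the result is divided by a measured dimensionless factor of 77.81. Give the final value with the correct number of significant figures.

5.002 cm

457.413 cm − 68.21 cm = 389.203 cm; the difference is limited to 2 decimal places (5 s.f.).
Carrying full precision, 389.203 ÷ 77.81 = 5.00196632824… cm; 77.81 has 4 s.f., so the result keeps min(5, 4) = 4 s.f.
Rounded to 4 significant figures: 5.002 cm.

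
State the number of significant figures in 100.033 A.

6

100.033: zeros between nonzero digits are significant.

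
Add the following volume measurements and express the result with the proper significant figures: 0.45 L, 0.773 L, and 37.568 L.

38.79 L

0.45 L + 0.773 L + 37.568 L = 38.791 L.
Addition/subtraction keeps the fewest decimal places: 0.45 → 2 decimal places, 0.773 → 3 decimal places, 37.568 → 3 decimal places; limit is 2.
Rounded to 2 decimal places: 38.79 L.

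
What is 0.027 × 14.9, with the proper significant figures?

0.027 × 14.9 = 0.4023
Multiplication/division keeps the fewest significant figures: 0.027 → 2 s.f., 14.9 → 3 s.f.; limit is 2.
Rounded to 2 significant figures: 0.40.

0.40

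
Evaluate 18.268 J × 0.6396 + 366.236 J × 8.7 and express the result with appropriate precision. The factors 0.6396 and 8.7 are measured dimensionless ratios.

18.268 × 0.6396 = 11.6842128 → 11.68 J (4 s.f., last digit at the 10^-2 place).
366.236 × 8.7 = 3186.2532 → 3.2 × 10³ J (2 s.f., last digit at the 10^2 place).
Sum: 3197.9374128 J; keep the coarser place, 10^2.
Result: 3.2 × 10³ J.

3.2 × 10³ J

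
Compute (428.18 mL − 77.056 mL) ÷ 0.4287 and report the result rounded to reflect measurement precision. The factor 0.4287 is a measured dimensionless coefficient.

428.18 mL − 77.056 mL = 351.124 mL; the difference is limited to 2 decimal places (5 s.f.).
Carrying full precision, 351.124 ÷ 0.4287 = 819.043620247… mL; 0.4287 has 4 s.f., so the result keeps min(5, 4) = 4 s.f.
Rounded to 4 significant figures: 819.0 mL.

819.0 mL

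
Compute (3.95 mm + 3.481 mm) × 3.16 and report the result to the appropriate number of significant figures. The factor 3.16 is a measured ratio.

3.95 mm + 3.481 mm = 7.431 mm; the sum is limited to 2 decimal places (3 s.f.).
Carrying full precision, 7.431 × 3.16 = 23.48196 mm; 3.16 has 3 s.f., so the result keeps min(3, 3) = 3 s.f.
Rounded to 3 significant figures: 23.5 mm.

23.5 mm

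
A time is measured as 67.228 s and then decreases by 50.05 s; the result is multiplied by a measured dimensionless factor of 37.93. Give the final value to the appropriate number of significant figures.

67.228 s − 50.05 s = 17.178 s; the difference is limited to 2 decimal places (4 s.f.).
Carrying full precision, 17.178 × 37.93 = 651.56154 s; 37.93 has 4 s.f., so the result keeps min(4, 4) = 4 s.f.
Rounded to 4 significant figures: 6.516 × 10^2 s.

6.516 × 10^2 s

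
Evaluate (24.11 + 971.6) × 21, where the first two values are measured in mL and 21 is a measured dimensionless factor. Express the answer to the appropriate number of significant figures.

2.1 × 10^4 mL

24.11 mL + 971.6 mL = 995.71 mL; the sum is limited to 1 decimal place (4 s.f.).
Carrying full precision, 995.71 × 21 = 20909.91 mL; 21 has 2 s.f., so the result keeps min(4, 2) = 2 s.f.
Rounded to 2 significant figures: 2.1 × 10^4 mL.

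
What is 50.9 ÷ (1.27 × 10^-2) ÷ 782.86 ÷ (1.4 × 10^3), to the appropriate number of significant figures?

50.9 ÷ (1.27 × 10^-2) ÷ 782.86 ÷ (1.4 × 10^3) = 0.00365680601143…
Multiplication/division keeps the fewest significant figures: 50.9 → 3 s.f., 1.27 × 10^-2 → 3 s.f., 782.86 → 5 s.f., 1.4 × 10^3 → 2 s.f.; limit is 2.
Rounded to 2 significant figures: 0.0037.

0.0037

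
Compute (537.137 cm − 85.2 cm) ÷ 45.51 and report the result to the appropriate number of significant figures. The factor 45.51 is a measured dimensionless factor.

9.930 cm

537.137 cm − 85.2 cm = 451.937 cm; the difference is limited to 1 decimal place (4 s.f.).
Carrying full precision, 451.937 ÷ 45.51 = 9.93049879147… cm; 45.51 has 4 s.f., so the result keeps min(4, 4) = 4 s.f.
Rounded to 4 significant figures: 9.930 cm.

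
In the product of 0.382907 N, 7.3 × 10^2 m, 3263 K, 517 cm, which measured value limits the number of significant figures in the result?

7.3 × 10^2 m

0.382907 N → 6 s.f.; 7.3 × 10^2 m → 2 s.f.; 3263 K → 4 s.f.; 517 cm → 3 s.f.
The fewest is 2 significant figures, from 7.3 × 10^2 m.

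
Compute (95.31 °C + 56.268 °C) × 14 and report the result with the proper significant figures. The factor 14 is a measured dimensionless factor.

2.1 × 10³ °C

95.31 °C + 56.268 °C = 151.578 °C; the sum is limited to 2 decimal places (5 s.f.).
Carrying full precision, 151.578 × 14 = 2122.092 °C; 14 has 2 s.f., so the result keeps min(5, 2) = 2 s.f.
Rounded to 2 significant figures: 2.1 × 10³ °C.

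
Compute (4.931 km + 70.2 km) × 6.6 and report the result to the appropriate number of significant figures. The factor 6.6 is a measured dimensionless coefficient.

5.0 × 10² km

4.931 km + 70.2 km = 75.131 km; the sum is limited to 1 decimal place (3 s.f.).
Carrying full precision, 75.131 × 6.6 = 495.8646 km; 6.6 has 2 s.f., so the result keeps min(3, 2) = 2 s.f.
Rounded to 2 significant figures: 5.0 × 10² km.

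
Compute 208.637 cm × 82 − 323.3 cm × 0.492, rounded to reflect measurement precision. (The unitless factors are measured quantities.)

1.7 × 10^4 cm

208.637 × 82 = 17108.234 → 1.7 × 10^4 cm (2 s.f., last digit at the 10^3 place).
323.3 × 0.492 = 159.0636 → 159 cm (3 s.f., last digit at the 10^0 place).
Difference: 16949.1704 cm; keep the coarser place, 10^3.
Result: 1.7 × 10^4 cm.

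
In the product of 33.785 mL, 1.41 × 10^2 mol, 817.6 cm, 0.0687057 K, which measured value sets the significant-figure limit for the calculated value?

1.41 × 10^2 mol

33.785 mL → 5 s.f.; 1.41 × 10^2 mol → 3 s.f.; 817.6 cm → 4 s.f.; 0.0687057 K → 6 s.f.
The fewest is 3 significant figures, from 1.41 × 10^2 mol.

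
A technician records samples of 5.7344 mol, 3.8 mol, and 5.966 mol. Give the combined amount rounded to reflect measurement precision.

5.7344 mol + 3.8 mol + 5.966 mol = 15.5004 mol.
Addition/subtraction keeps the fewest decimal places: 5.7344 → 4 decimal places, 3.8 → 1 decimal place, 5.966 → 3 decimal places; limit is 1.
Rounded to 1 decimal place: 15.5 mol.

15.5 mol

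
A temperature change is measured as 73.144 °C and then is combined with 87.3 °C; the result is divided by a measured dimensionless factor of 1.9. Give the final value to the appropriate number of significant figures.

73.144 °C + 87.3 °C = 160.444 °C; the sum is limited to 1 decimal place (4 s.f.).
Carrying full precision, 160.444 ÷ 1.9 = 84.4442105263… °C; 1.9 has 2 s.f., so the result keeps min(4, 2) = 2 s.f.
Rounded to 2 significant figures: 84 °C.

84 °C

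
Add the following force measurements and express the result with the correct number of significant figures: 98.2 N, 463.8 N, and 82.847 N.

98.2 N + 463.8 N + 82.847 N = 644.847 N.
Addition/subtraction keeps the fewest decimal places: 98.2 → 1 decimal place, 463.8 → 1 decimal place, 82.847 → 3 decimal places; limit is 1.
Rounded to 1 decimal place: 644.8 N.

644.8 N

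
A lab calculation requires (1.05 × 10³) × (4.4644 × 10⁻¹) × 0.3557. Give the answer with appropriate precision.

167

(1.05 × 10³) × (4.4644 × 10⁻¹) × 0.3557 = 166.7386434
Multiplication/division keeps the fewest significant figures: 1.05 × 10³ → 3 s.f., 4.4644 × 10⁻¹ → 5 s.f., 0.3557 → 4 s.f.; limit is 3.
Rounded to 3 significant figures: 167.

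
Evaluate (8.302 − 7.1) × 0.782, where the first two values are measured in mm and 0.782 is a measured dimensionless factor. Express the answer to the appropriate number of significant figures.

8.302 mm − 7.1 mm = 1.202 mm; the difference is limited to 1 decimal place (2 s.f.).
Carrying full precision, 1.202 × 0.782 = 0.939964 mm; 0.782 has 3 s.f., so the result keeps min(2, 3) = 2 s.f.
Rounded to 2 significant figures: 9.4 × 10⁻¹ mm.

9.4 × 10⁻¹ mm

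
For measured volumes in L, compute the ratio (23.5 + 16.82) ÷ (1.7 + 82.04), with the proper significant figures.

23.5 + 16.82 = 40.32, limited to 1 d.p. → 3 s.f.; 1.7 + 82.04 = 83.74, limited to 1 d.p. → 3 s.f.
Carrying full precision, 40.32 ÷ 83.74 = 0.481490327203…; keep min(3, 3) = 3 s.f.
Rounded to 3 significant figures: 0.481.

0.481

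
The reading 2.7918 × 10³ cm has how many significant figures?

2.7918 × 10³: in scientific notation every digit of the coefficient is significant.

5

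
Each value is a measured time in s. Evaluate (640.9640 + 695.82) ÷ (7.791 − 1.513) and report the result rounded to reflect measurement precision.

212.9

640.9640 + 695.82 = 1336.7840, limited to 2 d.p. → 6 s.f.; 7.791 − 1.513 = 6.278, limited to 3 d.p. → 4 s.f.
Carrying full precision, 1336.7840 ÷ 6.278 = 212.931506849…; keep min(6, 4) = 4 s.f.
Rounded to 4 significant figures: 212.9.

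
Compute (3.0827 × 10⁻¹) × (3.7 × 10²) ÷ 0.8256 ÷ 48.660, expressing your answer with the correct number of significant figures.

(3.0827 × 10⁻¹) × (3.7 × 10²) ÷ 0.8256 ÷ 48.660 = 2.83916869386…
Multiplication/division keeps the fewest significant figures: 3.0827 × 10⁻¹ → 5 s.f., 3.7 × 10² → 2 s.f., 0.8256 → 4 s.f., 48.660 → 5 s.f.; limit is 2.
Rounded to 2 significant figures: 2.8.

2.8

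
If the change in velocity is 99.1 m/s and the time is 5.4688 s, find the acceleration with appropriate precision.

18.1 m/s²

acceleration = 99.1 m/s ÷ 5.4688 s = 18.1209771796… m/s².
99.1 has 3 significant figures; 5.4688 has 5.
Division/multiplication keeps the fewest: 3 significant figures.
Rounded: 18.1 m/s².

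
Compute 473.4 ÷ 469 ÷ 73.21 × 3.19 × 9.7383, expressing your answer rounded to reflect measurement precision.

473.4 ÷ 469 ÷ 73.21 × 3.19 × 9.7383 = 0.428310613648…
Multiplication/division keeps the fewest significant figures: 473.4 → 4 s.f., 469 → 3 s.f., 73.21 → 4 s.f., 3.19 → 3 s.f., 9.7383 → 5 s.f.; limit is 3.
Rounded to 3 significant figures: 0.428.

0.428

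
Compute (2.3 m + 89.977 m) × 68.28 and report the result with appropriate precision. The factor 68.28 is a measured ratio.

6.30 × 10³ m

2.3 m + 89.977 m = 92.277 m; the sum is limited to 1 decimal place (3 s.f.).
Carrying full precision, 92.277 × 68.28 = 6300.67356 m; 68.28 has 4 s.f., so the result keeps min(3, 4) = 3 s.f.
Rounded to 3 significant figures: 6.30 × 10³ m.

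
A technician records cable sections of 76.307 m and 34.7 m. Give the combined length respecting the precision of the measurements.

111.0 m

76.307 m + 34.7 m = 111.007 m.
Addition/subtraction keeps the fewest decimal places: 76.307 → 3 decimal places, 34.7 → 1 decimal place; limit is 1.
Rounded to 1 decimal place: 111.0 m.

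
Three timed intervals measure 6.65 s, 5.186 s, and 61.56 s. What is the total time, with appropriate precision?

6.65 s + 5.186 s + 61.56 s = 73.396 s.
Addition/subtraction keeps the fewest decimal places: 6.65 → 2 decimal places, 5.186 → 3 decimal places, 61.56 → 2 decimal places; limit is 2.
Rounded to 2 decimal places: 73.40 s.

73.40 s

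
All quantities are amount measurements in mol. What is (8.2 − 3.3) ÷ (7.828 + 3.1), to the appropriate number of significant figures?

8.2 − 3.3 = 4.9, limited to 1 d.p. → 2 s.f.; 7.828 + 3.1 = 10.928, limited to 1 d.p. → 3 s.f.
Carrying full precision, 4.9 ÷ 10.928 = 0.448389458272…; keep min(2, 3) = 2 s.f.
Rounded to 2 significant figures: 0.45.

0.45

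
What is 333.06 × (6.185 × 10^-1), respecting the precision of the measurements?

206.0

333.06 × (6.185 × 10^-1) = 205.99761
Multiplication/division keeps the fewest significant figures: 333.06 → 5 s.f., 6.185 × 10^-1 → 4 s.f.; limit is 4.
Rounded to 4 significant figures: 206.0.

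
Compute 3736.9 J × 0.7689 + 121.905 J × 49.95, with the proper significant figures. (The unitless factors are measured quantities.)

8962 J

3736.9 × 0.7689 = 2873.30241 → 2873 J (4 s.f., last digit at the 10^0 place).
121.905 × 49.95 = 6089.15475 → 6089 J (4 s.f., last digit at the 10^0 place).
Sum: 8962.45716 J; keep the coarser place, 10^0.
Result: 8962 J.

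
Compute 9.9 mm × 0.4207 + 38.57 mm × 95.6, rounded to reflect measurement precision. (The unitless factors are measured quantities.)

9.9 × 0.4207 = 4.16493 → 4.2 mm (2 s.f., last digit at the 10^-1 place).
38.57 × 95.6 = 3687.292 → 3.69 × 10^3 mm (3 s.f., last digit at the 10^1 place).
Sum: 3691.45693 mm; keep the coarser place, 10^1.
Result: 3.69 × 10^3 mm.

3.69 × 10^3 mm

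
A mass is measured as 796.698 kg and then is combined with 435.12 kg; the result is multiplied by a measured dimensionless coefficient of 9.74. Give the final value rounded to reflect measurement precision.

796.698 kg + 435.12 kg = 1231.818 kg; the sum is limited to 2 decimal places (6 s.f.).
Carrying full precision, 1231.818 × 9.74 = 11997.90732 kg; 9.74 has 3 s.f., so the result keeps min(6, 3) = 3 s.f.
Rounded to 3 significant figures: 1.20 × 10⁴ kg.

1.20 × 10⁴ kg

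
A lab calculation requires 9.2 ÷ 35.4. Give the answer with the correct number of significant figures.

0.26

9.2 ÷ 35.4 = 0.25988700565…
Multiplication/division keeps the fewest significant figures: 9.2 → 2 s.f., 35.4 → 3 s.f.; limit is 2.
Rounded to 2 significant figures: 0.26.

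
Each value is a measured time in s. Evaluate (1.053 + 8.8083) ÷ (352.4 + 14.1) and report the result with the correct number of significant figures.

1.053 + 8.8083 = 9.8613, limited to 3 d.p. → 4 s.f.; 352.4 + 14.1 = 366.5, limited to 1 d.p. → 4 s.f.
Carrying full precision, 9.8613 ÷ 366.5 = 0.0269066848568…; keep min(4, 4) = 4 s.f.
Rounded to 4 significant figures: 0.02691.

0.02691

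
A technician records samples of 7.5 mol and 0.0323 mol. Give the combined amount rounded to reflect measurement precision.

7.5 mol

7.5 mol + 0.0323 mol = 7.5323 mol.
Addition/subtraction keeps the fewest decimal places: 7.5 → 1 decimal place, 0.0323 → 4 decimal places; limit is 1.
Rounded to 1 decimal place: 7.5 mol.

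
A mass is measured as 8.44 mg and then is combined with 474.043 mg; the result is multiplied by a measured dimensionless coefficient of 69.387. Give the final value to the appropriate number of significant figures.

33478 mg

8.44 mg + 474.043 mg = 482.483 mg; the sum is limited to 2 decimal places (5 s.f.).
Carrying full precision, 482.483 × 69.387 = 33478.047921 mg; 69.387 has 5 s.f., so the result keeps min(5, 5) = 5 s.f.
Rounded to 5 significant figures: 33478 mg.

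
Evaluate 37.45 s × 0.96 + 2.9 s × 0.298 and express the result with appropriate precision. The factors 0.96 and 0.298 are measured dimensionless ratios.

37 s

37.45 × 0.96 = 35.952 → 36 s (2 s.f., last digit at the 10^0 place).
2.9 × 0.298 = 0.8642 → 0.86 s (2 s.f., last digit at the 10^-2 place).
Sum: 36.8162 s; keep the coarser place, 10^0.
Result: 37 s.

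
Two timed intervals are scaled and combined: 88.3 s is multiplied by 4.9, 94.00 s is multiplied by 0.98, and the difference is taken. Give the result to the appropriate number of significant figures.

88.3 × 4.9 = 432.67 → 4.3 × 10^2 s (2 s.f., last digit at the 10^1 place).
94.00 × 0.98 = 92.12 → 92 s (2 s.f., last digit at the 10^0 place).
Difference: 340.55 s; keep the coarser place, 10^1.
Result: 3.4 × 10^2 s.

3.4 × 10^2 s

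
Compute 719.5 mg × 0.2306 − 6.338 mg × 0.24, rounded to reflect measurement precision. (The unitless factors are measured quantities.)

1.644 × 10^2 mg

719.5 × 0.2306 = 165.9167 → 165.9 mg (4 s.f., last digit at the 10^-1 place).
6.338 × 0.24 = 1.52112 → 1.5 mg (2 s.f., last digit at the 10^-1 place).
Difference: 164.39558 mg; keep the coarser place, 10^-1.
Result: 1.644 × 10^2 mg.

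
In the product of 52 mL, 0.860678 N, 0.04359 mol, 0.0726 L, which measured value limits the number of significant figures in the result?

52 mL → 2 s.f.; 0.860678 N → 6 s.f.; 0.04359 mol → 4 s.f.; 0.0726 L → 3 s.f.
The fewest is 2 significant figures, from 52 mL.

52 mL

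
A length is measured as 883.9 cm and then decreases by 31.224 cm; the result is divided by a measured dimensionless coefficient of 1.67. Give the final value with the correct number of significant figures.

883.9 cm − 31.224 cm = 852.676 cm; the difference is limited to 1 decimal place (4 s.f.).
Carrying full precision, 852.676 ÷ 1.67 = 510.584431138… cm; 1.67 has 3 s.f., so the result keeps min(4, 3) = 3 s.f.
Rounded to 3 significant figures: 511 cm.

511 cm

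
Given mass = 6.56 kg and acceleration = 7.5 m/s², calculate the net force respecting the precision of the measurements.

net force = 6.56 kg × 7.5 m/s² = 49.2 N.
6.56 has 3 significant figures; 7.5 has 2.
Division/multiplication keeps the fewest: 2 significant figures.
Rounded: 49 N.

49 N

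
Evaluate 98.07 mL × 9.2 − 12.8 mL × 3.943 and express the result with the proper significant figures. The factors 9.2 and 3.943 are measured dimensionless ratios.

98.07 × 9.2 = 902.244 → 9.0 × 10^2 mL (2 s.f., last digit at the 10^1 place).
12.8 × 3.943 = 50.4704 → 50.5 mL (3 s.f., last digit at the 10^-1 place).
Difference: 851.7736 mL; keep the coarser place, 10^1.
Result: 8.5 × 10^2 mL.

8.5 × 10^2 mL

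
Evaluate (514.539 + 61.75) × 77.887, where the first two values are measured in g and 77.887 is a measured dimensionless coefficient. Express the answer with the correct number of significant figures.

514.539 g + 61.75 g = 576.289 g; the sum is limited to 2 decimal places (5 s.f.).
Carrying full precision, 576.289 × 77.887 = 44885.421343 g; 77.887 has 5 s.f., so the result keeps min(5, 5) = 5 s.f.
Rounded to 5 significant figures: 44885 g.

44885 g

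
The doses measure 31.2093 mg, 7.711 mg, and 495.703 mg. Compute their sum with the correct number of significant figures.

31.2093 mg + 7.711 mg + 495.703 mg = 534.6233 mg.
Addition/subtraction keeps the fewest decimal places: 31.2093 → 4 decimal places, 7.711 → 3 decimal places, 495.703 → 3 decimal places; limit is 3.
Rounded to 3 decimal places: 534.623 mg.

534.623 mg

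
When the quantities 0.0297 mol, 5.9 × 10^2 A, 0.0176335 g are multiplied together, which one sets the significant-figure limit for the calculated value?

5.9 × 10^2 A

0.0297 mol → 3 s.f.; 5.9 × 10^2 A → 2 s.f.; 0.0176335 g → 6 s.f.
The fewest is 2 significant figures, from 5.9 × 10^2 A.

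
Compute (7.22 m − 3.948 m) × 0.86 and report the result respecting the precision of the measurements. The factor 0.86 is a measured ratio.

2.8 m

7.22 m − 3.948 m = 3.272 m; the difference is limited to 2 decimal places (3 s.f.).
Carrying full precision, 3.272 × 0.86 = 2.81392 m; 0.86 has 2 s.f., so the result keeps min(3, 2) = 2 s.f.
Rounded to 2 significant figures: 2.8 m.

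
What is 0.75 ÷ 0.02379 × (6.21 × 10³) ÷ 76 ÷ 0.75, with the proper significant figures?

0.75 ÷ 0.02379 × (6.21 × 10³) ÷ 76 ÷ 0.75 = 3434.65852525…
Multiplication/division keeps the fewest significant figures: 0.75 → 2 s.f., 0.02379 → 4 s.f., 6.21 × 10³ → 3 s.f., 76 → 2 s.f., 0.75 → 2 s.f.; limit is 2.
Rounded to 2 significant figures: 3.4 × 10³.

3.4 × 10³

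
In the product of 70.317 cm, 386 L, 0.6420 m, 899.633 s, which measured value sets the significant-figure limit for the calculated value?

70.317 cm → 5 s.f.; 386 L → 3 s.f.; 0.6420 m → 4 s.f.; 899.633 s → 6 s.f.
The fewest is 3 significant figures, from 386 L.

386 L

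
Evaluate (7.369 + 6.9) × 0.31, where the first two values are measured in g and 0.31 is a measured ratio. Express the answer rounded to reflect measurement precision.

7.369 g + 6.9 g = 14.269 g; the sum is limited to 1 decimal place (3 s.f.).
Carrying full precision, 14.269 × 0.31 = 4.42339 g; 0.31 has 2 s.f., so the result keeps min(3, 2) = 2 s.f.
Rounded to 2 significant figures: 4.4 g.

4.4 g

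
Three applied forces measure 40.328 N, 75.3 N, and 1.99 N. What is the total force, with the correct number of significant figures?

117.6 N

40.328 N + 75.3 N + 1.99 N = 117.618 N.
Addition/subtraction keeps the fewest decimal places: 40.328 → 3 decimal places, 75.3 → 1 decimal place, 1.99 → 2 decimal places; limit is 1.
Rounded to 1 decimal place: 117.6 N.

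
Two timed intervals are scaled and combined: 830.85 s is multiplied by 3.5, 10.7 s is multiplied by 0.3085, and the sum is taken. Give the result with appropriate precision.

2.9 × 10³ s

830.85 × 3.5 = 2907.975 → 2.9 × 10³ s (2 s.f., last digit at the 10^2 place).
10.7 × 0.3085 = 3.30095 → 3.30 s (3 s.f., last digit at the 10^-2 place).
Sum: 2911.27595 s; keep the coarser place, 10^2.
Result: 2.9 × 10³ s.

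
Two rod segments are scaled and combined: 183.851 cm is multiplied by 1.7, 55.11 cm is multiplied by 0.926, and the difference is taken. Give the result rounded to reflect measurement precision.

2.6 × 10^2 cm

183.851 × 1.7 = 312.5467 → 3.1 × 10^2 cm (2 s.f., last digit at the 10^1 place).
55.11 × 0.926 = 51.03186 → 51.0 cm (3 s.f., last digit at the 10^-1 place).
Difference: 261.51484 cm; keep the coarser place, 10^1.
Result: 2.6 × 10^2 cm.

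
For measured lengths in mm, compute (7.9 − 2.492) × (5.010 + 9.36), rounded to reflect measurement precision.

7.9 − 2.492 = 5.408, limited to 1 d.p. → 2 s.f.; 5.010 + 9.36 = 14.370, limited to 2 d.p. → 4 s.f.
Carrying full precision, 5.408 × 14.370 = 77.71296; keep min(2, 4) = 2 s.f.
Rounded to 2 significant figures: 78 mm².

78 mm²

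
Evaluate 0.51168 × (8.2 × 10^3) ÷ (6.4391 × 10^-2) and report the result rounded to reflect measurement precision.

0.51168 × (8.2 × 10^3) ÷ (6.4391 × 10^-2) = 65160.9075803…
Multiplication/division keeps the fewest significant figures: 0.51168 → 5 s.f., 8.2 × 10^3 → 2 s.f., 6.4391 × 10^-2 → 5 s.f.; limit is 2.
Rounded to 2 significant figures: 6.5 × 10^4.

6.5 × 10^4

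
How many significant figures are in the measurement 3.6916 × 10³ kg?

5

3.6916 × 10³: in scientific notation every digit of the coefficient is significant.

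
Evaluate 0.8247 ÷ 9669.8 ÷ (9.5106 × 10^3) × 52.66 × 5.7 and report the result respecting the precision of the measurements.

2.7 × 10^-6

0.8247 ÷ 9669.8 ÷ (9.5106 × 10^3) × 52.66 × 5.7 = 0.00000269169778399…
Multiplication/division keeps the fewest significant figures: 0.8247 → 4 s.f., 9669.8 → 5 s.f., 9.5106 × 10^3 → 5 s.f., 52.66 → 4 s.f., 5.7 → 2 s.f.; limit is 2.
Rounded to 2 significant figures: 2.7 × 10^-6.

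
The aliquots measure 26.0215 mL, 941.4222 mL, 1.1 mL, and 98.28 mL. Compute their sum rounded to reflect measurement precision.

26.0215 mL + 941.4222 mL + 1.1 mL + 98.28 mL = 1066.8237 mL.
Addition/subtraction keeps the fewest decimal places: 26.0215 → 4 decimal places, 941.4222 → 4 decimal places, 1.1 → 1 decimal place, 98.28 → 2 decimal places; limit is 1.
Rounded to 1 decimal place: 1066.8 mL.

1066.8 mL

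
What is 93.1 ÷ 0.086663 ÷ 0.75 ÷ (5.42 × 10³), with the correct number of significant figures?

0.26

93.1 ÷ 0.086663 ÷ 0.75 ÷ (5.42 × 10³) = 0.264274592713…
Multiplication/division keeps the fewest significant figures: 93.1 → 3 s.f., 0.086663 → 5 s.f., 0.75 → 2 s.f., 5.42 × 10³ → 3 s.f.; limit is 2.
Rounded to 2 significant figures: 0.26.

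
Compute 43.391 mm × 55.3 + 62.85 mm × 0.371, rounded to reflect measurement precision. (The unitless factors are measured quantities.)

2.42 × 10^3 mm

43.391 × 55.3 = 2399.5223 → 2.40 × 10^3 mm (3 s.f., last digit at the 10^1 place).
62.85 × 0.371 = 23.31735 → 23.3 mm (3 s.f., last digit at the 10^-1 place).
Sum: 2422.83965 mm; keep the coarser place, 10^1.
Result: 2.42 × 10^3 mm.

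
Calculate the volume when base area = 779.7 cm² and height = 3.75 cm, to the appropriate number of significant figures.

2.92 × 10³ cm³

volume = 779.7 cm² × 3.75 cm = 2923.875 cm³.
779.7 has 4 significant figures; 3.75 has 3.
Division/multiplication keeps the fewest: 3 significant figures.
Rounded: 2.92 × 10³ cm³.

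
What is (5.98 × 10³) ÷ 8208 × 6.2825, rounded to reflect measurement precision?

4.58

(5.98 × 10³) ÷ 8208 × 6.2825 = 4.57716252437…
Multiplication/division keeps the fewest significant figures: 5.98 × 10³ → 3 s.f., 8208 → 4 s.f., 6.2825 → 5 s.f.; limit is 3.
Rounded to 3 significant figures: 4.58.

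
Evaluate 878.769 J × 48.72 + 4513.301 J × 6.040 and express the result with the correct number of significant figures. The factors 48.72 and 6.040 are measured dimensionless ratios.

7.007 × 10^4 J

878.769 × 48.72 = 42813.62568 → 4.281 × 10^4 J (4 s.f., last digit at the 10^1 place).
4513.301 × 6.040 = 27260.33804 → 2.726 × 10^4 J (4 s.f., last digit at the 10^1 place).
Sum: 70073.96372 J; keep the coarser place, 10^1.
Result: 7.007 × 10^4 J.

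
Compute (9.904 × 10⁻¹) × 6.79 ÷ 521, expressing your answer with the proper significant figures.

(9.904 × 10⁻¹) × 6.79 ÷ 521 = 0.0129075163148…
Multiplication/division keeps the fewest significant figures: 9.904 × 10⁻¹ → 4 s.f., 6.79 → 3 s.f., 521 → 3 s.f.; limit is 3.
Rounded to 3 significant figures: 0.0129.

0.0129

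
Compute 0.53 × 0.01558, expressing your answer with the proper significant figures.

0.0083

0.53 × 0.01558 = 0.0082574
Multiplication/division keeps the fewest significant figures: 0.53 → 2 s.f., 0.01558 → 4 s.f.; limit is 2.
Rounded to 2 significant figures: 0.0083.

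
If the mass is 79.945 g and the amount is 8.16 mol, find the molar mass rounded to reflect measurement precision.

molar mass = 79.945 g ÷ 8.16 mol = 9.79718137255… g/mol.
79.945 has 5 significant figures; 8.16 has 3.
Division/multiplication keeps the fewest: 3 significant figures.
Rounded: 9.80 g/mol.

9.80 g/mol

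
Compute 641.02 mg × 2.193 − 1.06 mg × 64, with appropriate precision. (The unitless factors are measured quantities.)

641.02 × 2.193 = 1405.75686 → 1406 mg (4 s.f., last digit at the 10^0 place).
1.06 × 64 = 67.84 → 68 mg (2 s.f., last digit at the 10^0 place).
Difference: 1337.91686 mg; keep the coarser place, 10^0.
Result: 1338 mg.

1338 mg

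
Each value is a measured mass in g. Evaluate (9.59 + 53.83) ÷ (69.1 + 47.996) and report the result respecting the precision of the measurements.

9.59 + 53.83 = 63.42, limited to 2 d.p. → 4 s.f.; 69.1 + 47.996 = 117.096, limited to 1 d.p. → 4 s.f.
Carrying full precision, 63.42 ÷ 117.096 = 0.541606886657…; keep min(4, 4) = 4 s.f.
Rounded to 4 significant figures: 0.5416.

0.5416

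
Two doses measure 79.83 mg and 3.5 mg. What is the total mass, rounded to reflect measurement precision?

83.3 mg

79.83 mg + 3.5 mg = 83.33 mg.
Addition/subtraction keeps the fewest decimal places: 79.83 → 2 decimal places, 3.5 → 1 decimal place; limit is 1.
Rounded to 1 decimal place: 83.3 mg.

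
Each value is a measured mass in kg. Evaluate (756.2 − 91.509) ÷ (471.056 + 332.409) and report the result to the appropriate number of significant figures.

0.8273

756.2 − 91.509 = 664.691, limited to 1 d.p. → 4 s.f.; 471.056 + 332.409 = 803.465, limited to 3 d.p. → 6 s.f.
Carrying full precision, 664.691 ÷ 803.465 = 0.82728059094…; keep min(4, 6) = 4 s.f.
Rounded to 4 significant figures: 0.8273.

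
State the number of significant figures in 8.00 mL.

3

8.00: trailing zeros after a decimal point are significant.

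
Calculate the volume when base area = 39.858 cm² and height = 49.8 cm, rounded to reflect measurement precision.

volume = 39.858 cm² × 49.8 cm = 1984.9284 cm³.
39.858 has 5 significant figures; 49.8 has 3.
Division/multiplication keeps the fewest: 3 significant figures.
Rounded: 1.98 × 10³ cm³.

1.98 × 10³ cm³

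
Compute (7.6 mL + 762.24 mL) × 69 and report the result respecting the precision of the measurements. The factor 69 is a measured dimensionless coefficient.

7.6 mL + 762.24 mL = 769.84 mL; the sum is limited to 1 decimal place (4 s.f.).
Carrying full precision, 769.84 × 69 = 53118.96 mL; 69 has 2 s.f., so the result keeps min(4, 2) = 2 s.f.
Rounded to 2 significant figures: 5.3 × 10⁴ mL.

5.3 × 10⁴ mL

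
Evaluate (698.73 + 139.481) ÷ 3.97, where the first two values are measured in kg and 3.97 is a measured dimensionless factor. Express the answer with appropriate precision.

698.73 kg + 139.481 kg = 838.211 kg; the sum is limited to 2 decimal places (5 s.f.).
Carrying full precision, 838.211 ÷ 3.97 = 211.13627204… kg; 3.97 has 3 s.f., so the result keeps min(5, 3) = 3 s.f.
Rounded to 3 significant figures: 211 kg.

211 kg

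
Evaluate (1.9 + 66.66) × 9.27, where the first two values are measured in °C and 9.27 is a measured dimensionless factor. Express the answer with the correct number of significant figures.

636 °C

1.9 °C + 66.66 °C = 68.56 °C; the sum is limited to 1 decimal place (3 s.f.).
Carrying full precision, 68.56 × 9.27 = 635.5512 °C; 9.27 has 3 s.f., so the result keeps min(3, 3) = 3 s.f.
Rounded to 3 significant figures: 636 °C.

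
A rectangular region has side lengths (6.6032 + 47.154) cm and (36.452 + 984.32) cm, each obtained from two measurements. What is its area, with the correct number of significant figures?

6.6032 + 47.154 = 53.7572, limited to 3 d.p. → 5 s.f.; 36.452 + 984.32 = 1020.772, limited to 2 d.p. → 6 s.f.
Carrying full precision, 53.7572 × 1020.772 = 54873.8445584; keep min(5, 6) = 5 s.f.
Rounded to 5 significant figures: 54874 cm².

54874 cm²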